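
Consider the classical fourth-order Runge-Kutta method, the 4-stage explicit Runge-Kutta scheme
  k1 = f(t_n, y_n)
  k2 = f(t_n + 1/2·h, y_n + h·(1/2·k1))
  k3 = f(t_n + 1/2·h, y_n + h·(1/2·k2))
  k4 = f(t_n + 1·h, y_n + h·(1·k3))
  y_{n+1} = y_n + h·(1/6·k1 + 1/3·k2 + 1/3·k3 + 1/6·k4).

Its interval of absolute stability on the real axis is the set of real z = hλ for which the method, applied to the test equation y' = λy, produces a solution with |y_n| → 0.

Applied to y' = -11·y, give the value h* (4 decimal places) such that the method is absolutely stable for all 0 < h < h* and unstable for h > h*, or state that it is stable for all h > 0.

(-2.7853,0); λ=-11 ⇒ h* = 0.2532.

Test eqn y'=λy, z=hλ:
  order 4, 4-stage ⇒ R(z)=1+z+z^2/2+z^3/6+z^4/24
  (e.g. R(-1.19)=0.32075, |R|=0.32075)

Need |R(x)|<1, x<0.
x=-1.19: |R|=0.3207
|R(-1.82)|=0.2886 |R(-0.8)|=0.4517 |R(-0.52)|=0.5948
Bisect:
  x_lo=-3.5249 |R|=2.8204  x_hi=-0.0642 |R|=0.9378
  mid=-1.79454 |R|=0.28458 →hi
  mid=-2.65970 |R|=0.82658 →hi
  mid=-3.09228 |R|=1.57048 →lo
  mid=-2.87599 |R|=1.14558 →lo
  mid=-2.76785 |R|=0.97402 →hi
  mid=-2.82192 |R|=1.05664 →lo
  mid=-2.79488 |R|=1.01456 →lo
  mid=-2.78137 |R|=0.99410 →hi
  ...
  [-2.78538,-2.78517] ⇒ x*=-2.7853
Stable set (-2.7853, 0).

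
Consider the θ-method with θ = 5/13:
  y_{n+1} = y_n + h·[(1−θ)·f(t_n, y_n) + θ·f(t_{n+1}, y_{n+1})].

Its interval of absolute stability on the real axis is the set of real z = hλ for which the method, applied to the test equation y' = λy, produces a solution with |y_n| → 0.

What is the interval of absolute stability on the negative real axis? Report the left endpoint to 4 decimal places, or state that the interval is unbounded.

(-8.6667, 0).

With y'=λy (z=hλ):
  y_{n+1} = y_n + z·[8/13·y_n + 5/13·y_{n+1}] ⇒ (1 − 5/13z)y_{n+1} = (1 + 8/13z)y_n
  R(z) = (1 + 8/13z)/(1 − 5/13z).

Boundary: |R(x)|=1, x<0.
x=-1.24: |R|=0.1604
R=−1: 1+8/13x = −1+5/13x ⇒ -3/13x=2 ⇒ x=2/(-3/13)=-8.6667
Confirm numerically:
  x=-8.210: |R|=0.97465 <1
  x=-3.685: |R|=0.52442 <1
  x=-3.649: |R|=0.51823 <1
  x=-9.054: |R|=1.01994 >1
  x=-8.857: |R|=1.00997 >1
Stable set (-8.6667, 0).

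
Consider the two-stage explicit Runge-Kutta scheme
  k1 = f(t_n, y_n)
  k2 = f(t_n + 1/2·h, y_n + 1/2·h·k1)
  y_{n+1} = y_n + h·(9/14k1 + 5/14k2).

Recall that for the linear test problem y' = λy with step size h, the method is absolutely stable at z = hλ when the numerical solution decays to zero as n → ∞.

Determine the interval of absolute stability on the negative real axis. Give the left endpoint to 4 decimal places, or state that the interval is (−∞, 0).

(-5.6000, 0).

Set f=λy, z=hλ:
  k1=λy_n ⇒ h·k1=z·y_n;  k2=λ(1+1/2z)y_n ⇒ h·k2=z(1+1/2z)y_n
  y_{n+1}/y_n = 1 + 9/14z + 5/14z(1+1/2z) = 1 + z + 5/28z²
  Hence R(z) = 1 + z + 5/28z².

Need |R(x)|<1, x<0.
x=-1.59: |R|=0.1386
R=1: x+5/28x²=0 ⇒ x=−28/5=-5.6000; min R=1−1/(4·5/28)=-0.4000>−1
Confirm numerically:
  x=-5.469: |R|=0.87206 <1
  x=-4.034: |R|=0.12808 <1
  x=-3.777: |R|=0.22955 <1
  x=-2.502: |R|=0.38414 <1
  x=-6.146: |R|=1.59923 >1
  x=-6.086: |R|=1.52818 >1
  x=-5.658: |R|=1.05860 >1
Interval (-5.6000, 0).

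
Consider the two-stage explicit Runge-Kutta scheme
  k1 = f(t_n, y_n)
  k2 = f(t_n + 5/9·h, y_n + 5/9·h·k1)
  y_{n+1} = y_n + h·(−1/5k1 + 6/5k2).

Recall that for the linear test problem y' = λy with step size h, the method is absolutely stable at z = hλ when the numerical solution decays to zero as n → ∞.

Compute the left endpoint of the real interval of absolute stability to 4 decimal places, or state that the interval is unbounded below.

left endpoint -1.5000.

With y'=λy (z=hλ):
  k1=λy_n ⇒ h·k1=z·y_n;  k2=λ(1+5/9z)y_n ⇒ h·k2=z(1+5/9z)y_n
  y_{n+1}/y_n = 1 − 1/5z + 6/5z(1+5/9z) = 1 + z + 2/3z²
  so R(z) = 1 + z + 2/3z².

Find x<0 with |R(x)|<1.
x=-0.79: |R|=0.6261
R=1: x+2/3x²=0 ⇒ x=−3/2=-1.5000; min R=1−1/(4·2/3)=0.6250>−1
Confirm numerically:
  x=-1.352: |R|=0.86660 <1
  x=-1.246: |R|=0.78901 <1
  x=-0.664: |R|=0.62993 <1
  x=-1.730: |R|=1.26527 >1
  x=-1.729: |R|=1.26396 >1
  x=-1.589: |R|=1.09428 >1
Stable set (-1.5000, 0).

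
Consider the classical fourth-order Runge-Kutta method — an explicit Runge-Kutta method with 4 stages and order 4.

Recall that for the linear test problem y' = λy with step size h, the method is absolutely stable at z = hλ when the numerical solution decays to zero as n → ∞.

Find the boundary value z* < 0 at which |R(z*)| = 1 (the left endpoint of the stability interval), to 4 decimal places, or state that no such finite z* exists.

Set f=λy, z=hλ:
  order 4, 4-stage ⇒ R(z)=1+z+z^2/2+z^3/6+z^4/24
  (e.g. R(-1.54)=0.27144, |R|=0.27144)

Solve |R(x)|<1 on ℝ⁻.
x=-1.54: |R|=0.2714
|R(-2.81)|=1.0379 |R(-1.99)|=0.3300 |R(-1.51)|=0.2728
Bisect:
  x_lo=-3.5996 |R|=3.1008  x_hi=-0.0662 |R|=0.9359
  mid=-1.83290 |R|=0.29085 →hi
  mid=-2.71624 |R|=0.90079 →hi
  mid=-3.15791 |R|=1.72333 →lo
  mid=-2.93708 |R|=1.25402 →lo
  mid=-2.82666 |R|=1.06418 →lo
  mid=-2.77145 |R|=0.97933 →hi
  mid=-2.79906 |R|=1.02095 →lo
  mid=-2.78525 |R|=0.99994 →hi
  ...
  [-2.78547,-2.78525] ⇒ x*=-2.7853
Interval (-2.7853, 0).

left endpoint -2.7853.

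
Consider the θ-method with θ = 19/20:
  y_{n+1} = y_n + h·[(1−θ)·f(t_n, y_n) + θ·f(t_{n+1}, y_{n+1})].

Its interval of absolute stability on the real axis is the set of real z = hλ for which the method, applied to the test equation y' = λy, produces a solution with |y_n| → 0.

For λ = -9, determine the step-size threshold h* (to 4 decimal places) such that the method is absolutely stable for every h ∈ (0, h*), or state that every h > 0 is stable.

Set f=λy, z=hλ:
  y_{n+1} = y_n + z·[1/20·y_n + 19/20·y_{n+1}] ⇒ (1 − 19/20z)y_{n+1} = (1 + 1/20z)y_n
  ⇒ R(z) = (1 + 1/20z)/(1 − 19/20z).

Solve |R(x)|<1 on ℝ⁻.
x=-0.58: |R|=0.6260
x=-2: |R|=0.3103
x=-10: |R|=0.0476
x=-100: |R|=0.0417
θ=19/20≥1/2 ⇒ |1+1/20x|<|1−19/20x| ∀x<0 ⇒ unbounded interval.

interval (−∞, 0). Any h>0 works for λ=-9.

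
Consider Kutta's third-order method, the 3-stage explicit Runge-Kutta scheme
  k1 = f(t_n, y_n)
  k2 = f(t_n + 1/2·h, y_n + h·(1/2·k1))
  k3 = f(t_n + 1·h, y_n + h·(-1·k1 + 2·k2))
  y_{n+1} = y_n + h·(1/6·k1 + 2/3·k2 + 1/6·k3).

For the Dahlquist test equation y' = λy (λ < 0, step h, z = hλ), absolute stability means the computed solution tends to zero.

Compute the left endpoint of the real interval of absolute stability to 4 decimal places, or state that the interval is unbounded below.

left endpoint -2.5127.

Set f=λy, z=hλ:
  order 3, 3-stage ⇒ R(z)=1+z+z^2/2+z^3/6
  (e.g. R(-1.19)=0.23719, |R|=0.23719)

Boundary: |R(x)|=1, x<0.
x=-1.19: |R|=0.2372
|R(-1.69)|=0.0664 |R(-1.36)|=0.1456 |R(-1.15)|=0.2578
Bisect:
  x_lo=-3.2161 |R|=2.5886  x_hi=-0.1403 |R|=0.8691
  mid=-1.67819 |R|=0.05775 →hi
  mid=-2.44714 |R|=0.89534 →hi
  mid=-2.83162 |R|=1.60660 →lo
  mid=-2.63938 |R|=1.22068 →lo
  mid=-2.54326 |R|=1.05088 →lo
  mid=-2.49520 |R|=0.97138 →hi
  mid=-2.51923 |R|=1.01069 →lo
  mid=-2.50722 |R|=0.99093 →hi
  mid=-2.51322 |R|=1.00079 →lo
  mid=-2.51022 |R|=0.99585 →hi
  ...
  [-2.51285,-2.51266] ⇒ x*=-2.5127
Stable set (-2.5127, 0).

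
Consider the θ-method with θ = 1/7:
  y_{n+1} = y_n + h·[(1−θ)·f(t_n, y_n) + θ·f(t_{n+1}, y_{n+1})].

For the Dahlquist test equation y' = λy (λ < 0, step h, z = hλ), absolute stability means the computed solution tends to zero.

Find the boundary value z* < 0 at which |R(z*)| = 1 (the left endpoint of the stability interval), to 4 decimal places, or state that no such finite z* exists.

z* = -2.8000.

Test eqn y'=λy, z=hλ:
  y_{n+1} = y_n + z·[6/7·y_n + 1/7·y_{n+1}] ⇒ (1 − 1/7z)y_{n+1} = (1 + 6/7z)y_n
  Hence R(z) = (1 + 6/7z)/(1 − 1/7z).

Boundary: |R(x)|=1, x<0.
x=-1.41: |R|=0.1736
R=−1: 1+6/7x = −1+1/7x ⇒ -5/7x=2 ⇒ x=2/(-5/7)=-2.8000
Confirm numerically:
  x=-2.526: |R|=0.85618 <1
  x=-2.272: |R|=0.71527 <1
  x=-1.332: |R|=0.11906 <1
  x=-3.249: |R|=1.21905 >1
  x=-3.052: |R|=1.12535 >1
Stable set (-2.8000, 0).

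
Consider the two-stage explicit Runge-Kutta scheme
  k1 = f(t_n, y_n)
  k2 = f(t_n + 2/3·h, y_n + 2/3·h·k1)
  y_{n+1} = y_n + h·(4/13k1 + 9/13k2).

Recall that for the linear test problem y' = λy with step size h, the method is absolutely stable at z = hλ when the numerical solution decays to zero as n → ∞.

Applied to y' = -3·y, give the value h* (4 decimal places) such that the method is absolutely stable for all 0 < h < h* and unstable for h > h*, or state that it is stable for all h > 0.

On y'=λy, z=hλ:
  k1=λy_n ⇒ h·k1=z·y_n;  k2=λ(1+2/3z)y_n ⇒ h·k2=z(1+2/3z)y_n
  y_{n+1}/y_n = 1 + 4/13z + 9/13z(1+2/3z) = 1 + z + 6/13z²
  Hence R(z) = 1 + z + 6/13z².

Solve |R(x)|<1 on ℝ⁻.
x=-1.55: |R|=0.5588
R=1: x+6/13x²=0 ⇒ x=−13/6=-2.1667; min R=1−1/(4·6/13)=0.4583>−1
Confirm numerically:
  x=-2.049: |R|=0.88872 <1
  x=-1.563: |R|=0.56452 <1
  x=-1.372: |R|=0.49679 <1
  x=-1.293: |R|=0.47862 <1
  x=-2.544: |R|=1.44305 >1
  x=-2.320: |R|=1.16418 >1
Stable set (-2.1667, 0).

(-2.1667,0); λ=-3 ⇒ h* = (13/6)/3 = 0.7222.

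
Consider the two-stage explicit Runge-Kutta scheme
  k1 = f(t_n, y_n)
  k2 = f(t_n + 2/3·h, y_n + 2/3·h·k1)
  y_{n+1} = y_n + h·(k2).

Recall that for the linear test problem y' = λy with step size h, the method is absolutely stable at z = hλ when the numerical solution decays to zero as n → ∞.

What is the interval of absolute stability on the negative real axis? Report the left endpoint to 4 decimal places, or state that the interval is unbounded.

Test eqn y'=λy, z=hλ:
  k1=λy_n ⇒ h·k1=z·y_n;  k2=λ(1+2/3z)y_n ⇒ h·k2=z(1+2/3z)y_n
  y_{n+1}/y_n = 1 + z(1+2/3z) = 1 + z + 2/3z²
  ⇒ R(z) = 1 + z + 2/3z².

Solve |R(x)|<1 on ℝ⁻.
x=-1.67: |R|=1.1893
R=1: x+2/3x²=0 ⇒ x=−3/2=-1.5000; min R=1−1/(4·2/3)=0.6250>−1
Confirm numerically:
  x=-1.155: |R|=0.73435 <1
  x=-1.124: |R|=0.71825 <1
  x=-1.087: |R|=0.70071 <1
  x=-1.955: |R|=1.59302 >1
  x=-1.882: |R|=1.47928 >1
  x=-1.633: |R|=1.14479 >1
So |R|<1 on (-1.5000, 0).

z∈(-1.5000,0).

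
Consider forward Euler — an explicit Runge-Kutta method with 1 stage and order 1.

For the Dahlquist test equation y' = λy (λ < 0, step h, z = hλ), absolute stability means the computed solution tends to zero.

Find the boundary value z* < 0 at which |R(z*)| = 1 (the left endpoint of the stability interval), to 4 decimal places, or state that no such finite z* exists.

Test eqn y'=λy, z=hλ:
  order 1, 1-stage ⇒ R(z)=1+z
  (e.g. R(-1.66)=-0.66000, |R|=0.66000)

Solve |R(x)|<1 on ℝ⁻.
x=-1.66: |R|=0.6600
|R(-1.44)|=0.4400 |R(-1.29)|=0.2900 |R(-0.81)|=0.1900
Bisect:
  x_lo=-2.5916 |R|=1.5916  x_hi=-0.1829 |R|=0.8171
  mid=-1.38726 |R|=0.38726 →hi
  mid=-1.98943 |R|=0.98943 →hi
  mid=-2.29052 |R|=1.29052 →lo
  mid=-2.13998 |R|=1.13998 →lo
  mid=-2.06471 |R|=1.06471 →lo
  mid=-2.02707 |R|=1.02707 →lo
  mid=-2.00825 |R|=1.00825 →lo
  mid=-1.99884 |R|=0.99884 →hi
  mid=-2.00355 |R|=1.00355 →lo
  ...
  [-2.00002,-1.99987] ⇒ x*=-2.0000
So |R|<1 on (-2.0000, 0).

left endpoint -2.0000.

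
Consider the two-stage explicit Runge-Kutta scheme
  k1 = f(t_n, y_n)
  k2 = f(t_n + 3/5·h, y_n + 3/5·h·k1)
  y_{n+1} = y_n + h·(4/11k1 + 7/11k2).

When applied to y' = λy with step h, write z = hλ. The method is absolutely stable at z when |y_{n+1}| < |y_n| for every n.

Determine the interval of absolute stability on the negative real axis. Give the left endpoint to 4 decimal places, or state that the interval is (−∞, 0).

z∈(-2.6190,0).

On y'=λy, z=hλ:
  k1=λy_n ⇒ h·k1=z·y_n;  k2=λ(1+3/5z)y_n ⇒ h·k2=z(1+3/5z)y_n
  y_{n+1}/y_n = 1 + 4/11z + 7/11z(1+3/5z) = 1 + z + 21/55z²
  Hence R(z) = 1 + z + 21/55z².

Solve |R(x)|<1 on ℝ⁻.
x=-1.57: |R|=0.3711
R=1: x+21/55x²=0 ⇒ x=−55/21=-2.6190; min R=1−1/(4·21/55)=0.3452>−1
Confirm numerically:
  x=-2.586: |R|=0.96737 <1
  x=-2.234: |R|=0.67156 <1
  x=-1.717: |R|=0.40863 <1
  x=-1.706: |R|=0.40526 <1
  x=-3.120: |R|=1.59677 >1
  x=-3.012: |R|=1.45191 >1
  x=-2.712: |R|=1.09625 >1
Interval (-2.6190, 0).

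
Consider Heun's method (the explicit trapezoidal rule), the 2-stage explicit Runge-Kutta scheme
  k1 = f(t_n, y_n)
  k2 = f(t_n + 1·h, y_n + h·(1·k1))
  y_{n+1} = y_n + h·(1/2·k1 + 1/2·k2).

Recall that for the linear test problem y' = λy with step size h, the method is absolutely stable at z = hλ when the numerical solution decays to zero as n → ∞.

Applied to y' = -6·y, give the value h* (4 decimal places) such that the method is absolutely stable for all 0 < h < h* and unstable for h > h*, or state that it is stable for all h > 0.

With y'=λy (z=hλ):
  order 2, 2-stage ⇒ R(z)=1+z+z^2/2
  (e.g. R(-0.76)=0.52880, |R|=0.52880)

Solve |R(x)|<1 on ℝ⁻.
x=-0.76: |R|=0.5288
|R(-1.31)|=0.5481 |R(-0.99)|=0.5000 |R(-0.71)|=0.5421
Bisect:
  x_lo=-2.7115 |R|=1.9646  x_hi=-0.1027 |R|=0.9025
  mid=-1.40710 |R|=0.58287 →hi
  mid=-2.05929 |R|=1.06105 →lo
  mid=-1.73320 |R|=0.76879 →hi
  mid=-1.89625 |R|=0.90163 →hi
  mid=-1.97777 |R|=0.97802 →hi
  mid=-2.01853 |R|=1.01870 →lo
  mid=-1.99815 |R|=0.99815 →hi
  mid=-2.00834 |R|=1.00837 →lo
  mid=-2.00324 |R|=1.00325 →lo
  ...
  [-2.00006,-1.99990] ⇒ x*=-2.0000
So |R|<1 on (-2.0000, 0).

(-2.0000,0); λ=-6 ⇒ h* = 0.3333.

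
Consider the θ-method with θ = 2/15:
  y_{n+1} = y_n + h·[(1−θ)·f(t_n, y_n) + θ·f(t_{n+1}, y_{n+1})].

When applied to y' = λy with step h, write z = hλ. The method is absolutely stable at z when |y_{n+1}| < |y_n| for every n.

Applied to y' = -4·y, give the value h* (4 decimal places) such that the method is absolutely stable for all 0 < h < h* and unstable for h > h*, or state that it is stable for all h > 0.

Set f=λy, z=hλ:
  y_{n+1} = y_n + z·[13/15·y_n + 2/15·y_{n+1}] ⇒ (1 − 2/15z)y_{n+1} = (1 + 13/15z)y_n
  Hence R(z) = (1 + 13/15z)/(1 − 2/15z).

Find x<0 with |R(x)|<1.
x=-0.66: |R|=0.3934
R=−1: 1+13/15x = −1+2/15x ⇒ -11/15x=2 ⇒ x=2/(-11/15)=-2.7273
Confirm numerically:
  x=-2.180: |R|=0.68905 <1
  x=-1.746: |R|=0.41629 <1
  x=-1.640: |R|=0.34573 <1
  x=-1.629: |R|=0.33832 <1
  x=-2.940: |R|=1.11207 >1
  x=-2.880: |R|=1.08092 >1
Stable set (-2.7273, 0).

(-2.7273,0); λ=-4 ⇒ h* = (30/11)/4 = 0.6818.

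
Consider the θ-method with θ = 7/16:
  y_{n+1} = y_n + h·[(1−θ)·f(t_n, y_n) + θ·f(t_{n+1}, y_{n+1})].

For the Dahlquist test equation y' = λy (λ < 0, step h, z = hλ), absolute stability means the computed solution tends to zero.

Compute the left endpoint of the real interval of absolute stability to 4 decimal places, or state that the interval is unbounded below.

z* = -16.0000.

Set f=λy, z=hλ:
  y_{n+1} = y_n + z·[9/16·y_n + 7/16·y_{n+1}] ⇒ (1 − 7/16z)y_{n+1} = (1 + 9/16z)y_n
  so R(z) = (1 + 9/16z)/(1 − 7/16z).

Need |R(x)|<1, x<0.
x=-0.44: |R|=0.6310
R=−1: 1+9/16x = −1+7/16x ⇒ -1/8x=2 ⇒ x=2/(-1/8)=-16.0000
Confirm numerically:
  x=-14.583: |R|=0.97600 <1
  x=-13.751: |R|=0.95993 <1
  x=-12.534: |R|=0.93318 <1
  x=-6.527: |R|=0.69288 <1
  x=-16.518: |R|=1.00787 >1
  x=-16.223: |R|=1.00344 >1
Stable set (-16.0000, 0).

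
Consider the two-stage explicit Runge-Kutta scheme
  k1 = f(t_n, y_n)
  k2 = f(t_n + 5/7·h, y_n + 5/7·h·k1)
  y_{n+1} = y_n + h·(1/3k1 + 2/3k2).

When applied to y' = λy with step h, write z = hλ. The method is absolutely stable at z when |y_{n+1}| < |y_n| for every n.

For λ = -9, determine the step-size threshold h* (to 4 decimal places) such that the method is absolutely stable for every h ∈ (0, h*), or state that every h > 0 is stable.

(-2.1000,0); λ=-9 ⇒ h* = (21/10)/9 = 0.2333.

Set f=λy, z=hλ:
  k1=λy_n ⇒ h·k1=z·y_n;  k2=λ(1+5/7z)y_n ⇒ h·k2=z(1+5/7z)y_n
  y_{n+1}/y_n = 1 + 1/3z + 2/3z(1+5/7z) = 1 + z + 10/21z²
  R(z) = 1 + z + 10/21z².

Boundary: |R(x)|=1, x<0.
x=-0.75: |R|=0.5179
R=1: x+10/21x²=0 ⇒ x=−21/10=-2.1000; min R=1−1/(4·10/21)=0.4750>−1
Confirm numerically:
  x=-2.034: |R|=0.93607 <1
  x=-1.429: |R|=0.54340 <1
  x=-1.007: |R|=0.47588 <1
  x=-2.664: |R|=1.71547 >1
  x=-2.123: |R|=1.02325 >1
So |R|<1 on (-2.1000, 0).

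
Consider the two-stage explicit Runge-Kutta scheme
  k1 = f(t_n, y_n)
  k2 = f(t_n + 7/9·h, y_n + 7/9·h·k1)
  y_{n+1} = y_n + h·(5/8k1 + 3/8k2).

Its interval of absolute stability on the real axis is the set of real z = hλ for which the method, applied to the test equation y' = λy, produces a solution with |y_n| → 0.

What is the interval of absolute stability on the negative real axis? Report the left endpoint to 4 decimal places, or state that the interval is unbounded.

Test eqn y'=λy, z=hλ:
  k1=λy_n ⇒ h·k1=z·y_n;  k2=λ(1+7/9z)y_n ⇒ h·k2=z(1+7/9z)y_n
  y_{n+1}/y_n = 1 + 5/8z + 3/8z(1+7/9z) = 1 + z + 7/24z²
  Hence R(z) = 1 + z + 7/24z².

Solve |R(x)|<1 on ℝ⁻.
x=-0.95: |R|=0.3132
R=1: x+7/24x²=0 ⇒ x=−24/7=-3.4286; min R=1−1/(4·7/24)=0.1429>−1
Confirm numerically:
  x=-3.089: |R|=0.69406 <1
  x=-3.025: |R|=0.64393 <1
  x=-2.270: |R|=0.23293 <1
  x=-1.745: |R|=0.14313 <1
  x=-3.681: |R|=1.27101 >1
  x=-3.498: |R|=1.07083 >1
Stable set (-3.4286, 0).

(-3.4286, 0).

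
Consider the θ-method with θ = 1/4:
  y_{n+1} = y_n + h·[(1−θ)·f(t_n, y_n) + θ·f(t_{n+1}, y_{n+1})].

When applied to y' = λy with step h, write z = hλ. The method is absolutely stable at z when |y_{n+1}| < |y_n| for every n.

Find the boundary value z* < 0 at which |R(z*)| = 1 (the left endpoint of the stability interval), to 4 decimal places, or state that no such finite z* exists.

z* = -4.0000.

Set f=λy, z=hλ:
  y_{n+1} = y_n + z·[3/4·y_n + 1/4·y_{n+1}] ⇒ (1 − 1/4z)y_{n+1} = (1 + 3/4z)y_n
  R(z) = (1 + 3/4z)/(1 − 1/4z).

Find x<0 with |R(x)|<1.
x=-0.92: |R|=0.2520
R=−1: 1+3/4x = −1+1/4x ⇒ -1/2x=2 ⇒ x=2/(-1/2)=-4.0000
Confirm numerically:
  x=-3.657: |R|=0.91041 <1
  x=-3.537: |R|=0.87714 <1
  x=-1.968: |R|=0.31903 <1
  x=-4.533: |R|=1.12493 >1
  x=-4.420: |R|=1.09976 >1
  x=-4.376: |R|=1.08978 >1
So |R|<1 on (-4.0000, 0).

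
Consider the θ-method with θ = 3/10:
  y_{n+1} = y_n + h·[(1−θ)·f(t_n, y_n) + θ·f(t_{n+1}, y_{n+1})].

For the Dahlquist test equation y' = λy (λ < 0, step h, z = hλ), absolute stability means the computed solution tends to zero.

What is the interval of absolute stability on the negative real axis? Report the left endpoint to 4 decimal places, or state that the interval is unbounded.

On y'=λy, z=hλ:
  y_{n+1} = y_n + z·[7/10·y_n + 3/10·y_{n+1}] ⇒ (1 − 3/10z)y_{n+1} = (1 + 7/10z)y_n
  R(z) = (1 + 7/10z)/(1 − 3/10z).

Find x<0 with |R(x)|<1.
x=-0.68: |R|=0.4352
R=−1: 1+7/10x = −1+3/10x ⇒ -2/5x=2 ⇒ x=2/(-2/5)=-5.0000
Confirm numerically:
  x=-4.735: |R|=0.95621 <1
  x=-4.357: |R|=0.88852 <1
  x=-2.877: |R|=0.54420 <1
  x=-2.618: |R|=0.46634 <1
  x=-5.438: |R|=1.06658 >1
  x=-5.175: |R|=1.02742 >1
  x=-5.143: |R|=1.02249 >1
Stable set (-5.0000, 0).

z∈(-5.0000,0).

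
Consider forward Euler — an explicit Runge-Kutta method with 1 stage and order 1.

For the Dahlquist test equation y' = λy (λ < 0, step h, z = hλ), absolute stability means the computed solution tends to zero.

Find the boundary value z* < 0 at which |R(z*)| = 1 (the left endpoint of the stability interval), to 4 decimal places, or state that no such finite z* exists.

left endpoint -2.0000.

With y'=λy (z=hλ):
  order 1, 1-stage ⇒ R(z)=1+z
  (e.g. R(-0.77)=0.23000, |R|=0.23000)

Find x<0 with |R(x)|<1.
x=-0.77: |R|=0.2300
|R(-1.69)|=0.6900 |R(-1.24)|=0.2400 |R(-1.22)|=0.2200
Bisect:
  x_lo=-2.3856 |R|=1.3856  x_hi=-0.1742 |R|=0.8258
  mid=-1.27992 |R|=0.27992 →hi
  mid=-1.83277 |R|=0.83277 →hi
  mid=-2.10920 |R|=1.10920 →lo
  mid=-1.97099 |R|=0.97099 →hi
  mid=-2.04009 |R|=1.04009 →lo
  mid=-2.00554 |R|=1.00554 →lo
  mid=-1.98826 |R|=0.98826 →hi
  mid=-1.99690 |R|=0.99690 →hi
  ...
  [-2.00001,-1.99987] ⇒ x*=-2.0000
So |R|<1 on (-2.0000, 0).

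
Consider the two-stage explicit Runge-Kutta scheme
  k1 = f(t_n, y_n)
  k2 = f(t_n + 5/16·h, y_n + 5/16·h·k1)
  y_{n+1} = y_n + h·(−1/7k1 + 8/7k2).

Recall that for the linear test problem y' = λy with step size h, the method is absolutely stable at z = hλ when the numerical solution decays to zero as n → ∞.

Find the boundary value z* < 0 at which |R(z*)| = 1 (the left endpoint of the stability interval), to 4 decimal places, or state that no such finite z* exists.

With y'=λy (z=hλ):
  k1=λy_n ⇒ h·k1=z·y_n;  k2=λ(1+5/16z)y_n ⇒ h·k2=z(1+5/16z)y_n
  y_{n+1}/y_n = 1 − 1/7z + 8/7z(1+5/16z) = 1 + z + 5/14z²
  Hence R(z) = 1 + z + 5/14z².

Solve |R(x)|<1 on ℝ⁻.
x=-0.94: |R|=0.3756
R=1: x+5/14x²=0 ⇒ x=−14/5=-2.8000; min R=1−1/(4·5/14)=0.3000>−1
Confirm numerically:
  x=-2.449: |R|=0.69300 <1
  x=-2.158: |R|=0.50520 <1
  x=-2.050: |R|=0.45089 <1
  x=-2.038: |R|=0.44537 <1
  x=-3.053: |R|=1.27586 >1
  x=-2.967: |R|=1.17696 >1
Stable set (-2.8000, 0).

left endpoint -2.8000.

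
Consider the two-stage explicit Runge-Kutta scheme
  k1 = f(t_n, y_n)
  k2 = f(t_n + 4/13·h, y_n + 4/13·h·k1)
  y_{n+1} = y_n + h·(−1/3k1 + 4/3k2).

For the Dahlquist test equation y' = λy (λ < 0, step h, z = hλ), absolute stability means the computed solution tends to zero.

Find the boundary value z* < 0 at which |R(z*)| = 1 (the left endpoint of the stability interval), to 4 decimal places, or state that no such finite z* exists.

On y'=λy, z=hλ:
  k1=λy_n ⇒ h·k1=z·y_n;  k2=λ(1+4/13z)y_n ⇒ h·k2=z(1+4/13z)y_n
  y_{n+1}/y_n = 1 − 1/3z + 4/3z(1+4/13z) = 1 + z + 16/39z²
  Hence R(z) = 1 + z + 16/39z².

Find x<0 with |R(x)|<1.
x=-1.59: |R|=0.4472
R=1: x+16/39x²=0 ⇒ x=−39/16=-2.4375; min R=1−1/(4·16/39)=0.3906>−1
Confirm numerically:
  x=-2.001: |R|=0.64167 <1
  x=-1.700: |R|=0.48564 <1
  x=-1.019: |R|=0.40699 <1
  x=-3.034: |R|=1.74247 >1
  x=-2.571: |R|=1.14081 >1
Interval (-2.4375, 0).

left endpoint -2.4375.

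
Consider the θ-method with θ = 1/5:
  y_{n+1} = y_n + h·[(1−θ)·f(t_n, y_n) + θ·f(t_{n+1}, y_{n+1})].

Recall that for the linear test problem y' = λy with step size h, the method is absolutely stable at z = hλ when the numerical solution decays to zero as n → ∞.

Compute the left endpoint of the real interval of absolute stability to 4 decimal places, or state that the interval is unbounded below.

left endpoint -3.3333.

Test eqn y'=λy, z=hλ:
  y_{n+1} = y_n + z·[4/5·y_n + 1/5·y_{n+1}] ⇒ (1 − 1/5z)y_{n+1} = (1 + 4/5z)y_n
  so R(z) = (1 + 4/5z)/(1 − 1/5z).

Need |R(x)|<1, x<0.
x=-0.6: |R|=0.4643
R=−1: 1+4/5x = −1+1/5x ⇒ -3/5x=2 ⇒ x=2/(-3/5)=-3.3333
Confirm numerically:
  x=-2.948: |R|=0.85455 <1
  x=-2.837: |R|=0.81000 <1
  x=-2.021: |R|=0.43925 <1
  x=-1.770: |R|=0.30724 <1
  x=-3.584: |R|=1.08760 >1
  x=-3.385: |R|=1.01849 >1
Stable set (-3.3333, 0).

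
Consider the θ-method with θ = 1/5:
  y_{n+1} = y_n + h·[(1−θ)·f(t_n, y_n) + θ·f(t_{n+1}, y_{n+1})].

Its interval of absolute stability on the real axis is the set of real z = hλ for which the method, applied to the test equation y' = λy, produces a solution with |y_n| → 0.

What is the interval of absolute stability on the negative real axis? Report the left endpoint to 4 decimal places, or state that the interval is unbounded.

Set f=λy, z=hλ:
  y_{n+1} = y_n + z·[4/5·y_n + 1/5·y_{n+1}] ⇒ (1 − 1/5z)y_{n+1} = (1 + 4/5z)y_n
  R(z) = (1 + 4/5z)/(1 − 1/5z).

Solve |R(x)|<1 on ℝ⁻.
x=-1.22: |R|=0.0193
R=−1: 1+4/5x = −1+1/5x ⇒ -3/5x=2 ⇒ x=2/(-3/5)=-3.3333
Confirm numerically:
  x=-3.237: |R|=0.96491 <1
  x=-3.220: |R|=0.95864 <1
  x=-1.808: |R|=0.32785 <1
  x=-3.826: |R|=1.16746 >1
  x=-3.377: |R|=1.01564 >1
Interval (-3.3333, 0).

(-3.3333, 0).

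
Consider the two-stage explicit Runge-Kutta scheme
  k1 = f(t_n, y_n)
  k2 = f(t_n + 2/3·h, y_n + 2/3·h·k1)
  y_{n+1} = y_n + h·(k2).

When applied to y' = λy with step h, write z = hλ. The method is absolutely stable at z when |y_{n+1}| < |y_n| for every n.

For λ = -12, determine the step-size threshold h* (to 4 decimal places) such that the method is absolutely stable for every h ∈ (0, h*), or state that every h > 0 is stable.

Test eqn y'=λy, z=hλ:
  k1=λy_n ⇒ h·k1=z·y_n;  k2=λ(1+2/3z)y_n ⇒ h·k2=z(1+2/3z)y_n
  y_{n+1}/y_n = 1 + z(1+2/3z) = 1 + z + 2/3z²
  so R(z) = 1 + z + 2/3z².

Boundary: |R(x)|=1, x<0.
x=-1.77: |R|=1.3186
R=1: x+2/3x²=0 ⇒ x=−3/2=-1.5000; min R=1−1/(4·2/3)=0.6250>−1
Confirm numerically:
  x=-1.468: |R|=0.96868 <1
  x=-1.085: |R|=0.69982 <1
  x=-0.947: |R|=0.65087 <1
  x=-0.872: |R|=0.63492 <1
  x=-1.582: |R|=1.08648 >1
  x=-1.524: |R|=1.02438 >1
Interval (-1.5000, 0).

(-1.5000,0); λ=-12 ⇒ h* = (3/2)/12 = 0.1250.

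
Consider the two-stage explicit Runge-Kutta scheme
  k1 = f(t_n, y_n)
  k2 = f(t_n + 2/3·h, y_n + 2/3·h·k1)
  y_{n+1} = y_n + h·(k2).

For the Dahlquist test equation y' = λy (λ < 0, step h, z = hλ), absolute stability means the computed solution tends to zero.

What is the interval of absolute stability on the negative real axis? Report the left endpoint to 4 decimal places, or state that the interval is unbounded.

(-1.5000, 0).

Test eqn y'=λy, z=hλ:
  k1=λy_n ⇒ h·k1=z·y_n;  k2=λ(1+2/3z)y_n ⇒ h·k2=z(1+2/3z)y_n
  y_{n+1}/y_n = 1 + z(1+2/3z) = 1 + z + 2/3z²
  Hence R(z) = 1 + z + 2/3z².

Find x<0 with |R(x)|<1.
x=-0.75: |R|=0.6250
R=1: x+2/3x²=0 ⇒ x=−3/2=-1.5000; min R=1−1/(4·2/3)=0.6250>−1
Confirm numerically:
  x=-1.342: |R|=0.85864 <1
  x=-1.171: |R|=0.74316 <1
  x=-0.658: |R|=0.63064 <1
  x=-0.621: |R|=0.63609 <1
  x=-1.955: |R|=1.59302 >1
  x=-1.645: |R|=1.15902 >1
  x=-1.520: |R|=1.02027 >1
So |R|<1 on (-1.5000, 0).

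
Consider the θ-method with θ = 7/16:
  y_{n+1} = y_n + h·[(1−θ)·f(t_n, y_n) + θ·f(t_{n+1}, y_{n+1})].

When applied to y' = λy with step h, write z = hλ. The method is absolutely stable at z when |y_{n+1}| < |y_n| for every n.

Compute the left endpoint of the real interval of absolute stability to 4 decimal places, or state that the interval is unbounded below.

left endpoint -16.0000.

Set f=λy, z=hλ:
  y_{n+1} = y_n + z·[9/16·y_n + 7/16·y_{n+1}] ⇒ (1 − 7/16z)y_{n+1} = (1 + 9/16z)y_n
  Hence R(z) = (1 + 9/16z)/(1 − 7/16z).

Solve |R(x)|<1 on ℝ⁻.
x=-0.31: |R|=0.7270
R=−1: 1+9/16x = −1+7/16x ⇒ -1/8x=2 ⇒ x=2/(-1/8)=-16.0000
Confirm numerically:
  x=-15.946: |R|=0.99915 <1
  x=-14.728: |R|=0.97864 <1
  x=-6.947: |R|=0.71985 <1
  x=-6.422: |R|=0.68573 <1
  x=-16.456: |R|=1.00695 >1
  x=-16.384: |R|=1.00588 >1
Stable set (-16.0000, 0).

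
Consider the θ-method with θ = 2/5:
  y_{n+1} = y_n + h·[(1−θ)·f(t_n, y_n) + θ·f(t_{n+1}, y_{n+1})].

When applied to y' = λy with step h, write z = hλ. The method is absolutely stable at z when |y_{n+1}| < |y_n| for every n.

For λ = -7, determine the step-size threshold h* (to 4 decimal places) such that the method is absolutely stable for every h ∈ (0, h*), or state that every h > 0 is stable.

(-10.0000,0); λ=-7 ⇒ h* = (10)/7 = 1.4286.

With y'=λy (z=hλ):
  y_{n+1} = y_n + z·[3/5·y_n + 2/5·y_{n+1}] ⇒ (1 − 2/5z)y_{n+1} = (1 + 3/5z)y_n
  so R(z) = (1 + 3/5z)/(1 − 2/5z).

Need |R(x)|<1, x<0.
x=-1.69: |R|=0.0084
R=−1: 1+3/5x = −1+2/5x ⇒ -1/5x=2 ⇒ x=2/(-1/5)=-10.0000
Confirm numerically:
  x=-6.960: |R|=0.83932 <1
  x=-6.421: |R|=0.79941 <1
  x=-4.976: |R|=0.66399 <1
  x=-4.584: |R|=0.61773 <1
  x=-10.545: |R|=1.02089 >1
  x=-10.536: |R|=1.02056 >1
So |R|<1 on (-10.0000, 0).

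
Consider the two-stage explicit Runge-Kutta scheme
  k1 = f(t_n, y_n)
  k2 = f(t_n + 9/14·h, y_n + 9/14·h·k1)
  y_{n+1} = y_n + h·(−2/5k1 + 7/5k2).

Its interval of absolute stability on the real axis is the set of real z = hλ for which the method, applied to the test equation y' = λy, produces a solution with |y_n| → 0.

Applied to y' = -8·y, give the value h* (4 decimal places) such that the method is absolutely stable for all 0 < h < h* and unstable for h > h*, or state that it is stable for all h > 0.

(-1.1111,0); λ=-8 ⇒ h* = (10/9)/8 = 0.1389.

With y'=λy (z=hλ):
  k1=λy_n ⇒ h·k1=z·y_n;  k2=λ(1+9/14z)y_n ⇒ h·k2=z(1+9/14z)y_n
  y_{n+1}/y_n = 1 − 2/5z + 7/5z(1+9/14z) = 1 + z + 9/10z²
  R(z) = 1 + z + 9/10z².

Solve |R(x)|<1 on ℝ⁻.
x=-0.88: |R|=0.8170
R=1: x+9/10x²=0 ⇒ x=−10/9=-1.1111; min R=1−1/(4·9/10)=0.7222>−1
Confirm numerically:
  x=-0.968: |R|=0.87532 <1
  x=-0.528: |R|=0.72291 <1
  x=-0.521: |R|=0.72330 <1
  x=-0.479: |R|=0.72750 <1
  x=-1.372: |R|=1.32215 >1
  x=-1.330: |R|=1.26201 >1
So |R|<1 on (-1.1111, 0).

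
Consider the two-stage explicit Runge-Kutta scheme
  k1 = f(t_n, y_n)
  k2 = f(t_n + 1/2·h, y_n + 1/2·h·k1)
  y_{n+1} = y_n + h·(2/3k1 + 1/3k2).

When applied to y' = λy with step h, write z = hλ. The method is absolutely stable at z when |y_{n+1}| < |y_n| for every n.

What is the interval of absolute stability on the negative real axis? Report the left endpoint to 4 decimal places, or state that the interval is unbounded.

z∈(-6.0000,0).

With y'=λy (z=hλ):
  k1=λy_n ⇒ h·k1=z·y_n;  k2=λ(1+1/2z)y_n ⇒ h·k2=z(1+1/2z)y_n
  y_{n+1}/y_n = 1 + 2/3z + 1/3z(1+1/2z) = 1 + z + 1/6z²
  so R(z) = 1 + z + 1/6z².

Boundary: |R(x)|=1, x<0.
x=-0.59: |R|=0.4680
R=1: x+1/6x²=0 ⇒ x=−6=-6.0000; min R=1−1/(4·1/6)=-0.5000>−1
Confirm numerically:
  x=-4.861: |R|=0.07722 <1
  x=-3.013: |R|=0.49997 <1
  x=-2.480: |R|=0.45493 <1
  x=-6.402: |R|=1.42893 >1
  x=-6.370: |R|=1.39282 >1
  x=-6.188: |R|=1.19389 >1
Stable set (-6.0000, 0).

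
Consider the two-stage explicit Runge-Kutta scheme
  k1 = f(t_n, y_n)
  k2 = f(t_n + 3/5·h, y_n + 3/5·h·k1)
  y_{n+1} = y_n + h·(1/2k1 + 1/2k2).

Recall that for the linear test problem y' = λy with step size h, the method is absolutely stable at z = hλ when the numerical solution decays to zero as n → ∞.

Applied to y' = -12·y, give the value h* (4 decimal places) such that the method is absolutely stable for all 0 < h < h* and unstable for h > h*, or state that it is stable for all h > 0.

(-3.3333,0); λ=-12 ⇒ h* = (10/3)/12 = 0.2778.

Set f=λy, z=hλ:
  k1=λy_n ⇒ h·k1=z·y_n;  k2=λ(1+3/5z)y_n ⇒ h·k2=z(1+3/5z)y_n
  y_{n+1}/y_n = 1 + 1/2z + 1/2z(1+3/5z) = 1 + z + 3/10z²
  so R(z) = 1 + z + 3/10z².

Boundary: |R(x)|=1, x<0.
x=-1.78: |R|=0.1705
R=1: x+3/10x²=0 ⇒ x=−10/3=-3.3333; min R=1−1/(4·3/10)=0.1667>−1
Confirm numerically:
  x=-3.199: |R|=0.87108 <1
  x=-2.864: |R|=0.59675 <1
  x=-1.845: |R|=0.17621 <1
  x=-3.796: |R|=1.52688 >1
  x=-3.719: |R|=1.43029 >1
  x=-3.679: |R|=1.38151 >1
Interval (-3.3333, 0).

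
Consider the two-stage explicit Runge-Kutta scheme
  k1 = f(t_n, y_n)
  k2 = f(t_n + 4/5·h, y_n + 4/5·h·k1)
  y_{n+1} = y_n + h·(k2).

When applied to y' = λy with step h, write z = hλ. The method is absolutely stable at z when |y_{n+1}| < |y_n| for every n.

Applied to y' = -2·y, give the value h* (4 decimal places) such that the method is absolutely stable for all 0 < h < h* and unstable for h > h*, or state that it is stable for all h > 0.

Test eqn y'=λy, z=hλ:
  k1=λy_n ⇒ h·k1=z·y_n;  k2=λ(1+4/5z)y_n ⇒ h·k2=z(1+4/5z)y_n
  y_{n+1}/y_n = 1 + z(1+4/5z) = 1 + z + 4/5z²
  R(z) = 1 + z + 4/5z².

Find x<0 with |R(x)|<1.
x=-1.36: |R|=1.1197
R=1: x+4/5x²=0 ⇒ x=−5/4=-1.2500; min R=1−1/(4·4/5)=0.6875>−1
Confirm numerically:
  x=-1.067: |R|=0.84379 <1
  x=-0.770: |R|=0.70432 <1
  x=-0.540: |R|=0.69328 <1
  x=-1.811: |R|=1.81278 >1
  x=-1.782: |R|=1.75842 >1
Interval (-1.2500, 0).

(-1.2500,0); λ=-2 ⇒ h* = (5/4)/2 = 0.6250.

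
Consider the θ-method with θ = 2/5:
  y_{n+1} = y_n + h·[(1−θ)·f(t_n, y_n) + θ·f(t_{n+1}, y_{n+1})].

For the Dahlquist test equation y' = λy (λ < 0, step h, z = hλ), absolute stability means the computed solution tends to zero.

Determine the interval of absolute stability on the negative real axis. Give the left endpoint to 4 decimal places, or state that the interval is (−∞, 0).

z∈(-10.0000,0).

Test eqn y'=λy, z=hλ:
  y_{n+1} = y_n + z·[3/5·y_n + 2/5·y_{n+1}] ⇒ (1 − 2/5z)y_{n+1} = (1 + 3/5z)y_n
  R(z) = (1 + 3/5z)/(1 − 2/5z).

Solve |R(x)|<1 on ℝ⁻.
x=-0.68: |R|=0.4654
R=−1: 1+3/5x = −1+2/5x ⇒ -1/5x=2 ⇒ x=2/(-1/5)=-10.0000
Confirm numerically:
  x=-8.459: |R|=0.92969 <1
  x=-8.055: |R|=0.90786 <1
  x=-7.819: |R|=0.89432 <1
  x=-5.572: |R|=0.72572 <1
  x=-10.518: |R|=1.01990 >1
  x=-10.305: |R|=1.01191 >1
  x=-10.111: |R|=1.00440 >1
Stable set (-10.0000, 0).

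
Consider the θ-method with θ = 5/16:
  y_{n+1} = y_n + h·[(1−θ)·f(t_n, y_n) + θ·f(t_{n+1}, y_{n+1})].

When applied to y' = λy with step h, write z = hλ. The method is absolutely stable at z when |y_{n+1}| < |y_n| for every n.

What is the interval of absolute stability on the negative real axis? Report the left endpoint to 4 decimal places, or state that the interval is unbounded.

(-5.3333, 0).

Test eqn y'=λy, z=hλ:
  y_{n+1} = y_n + z·[11/16·y_n + 5/16·y_{n+1}] ⇒ (1 − 5/16z)y_{n+1} = (1 + 11/16z)y_n
  Hence R(z) = (1 + 11/16z)/(1 − 5/16z).

Find x<0 with |R(x)|<1.
x=-1.57: |R|=0.0532
R=−1: 1+11/16x = −1+5/16x ⇒ -3/8x=2 ⇒ x=2/(-3/8)=-5.3333
Confirm numerically:
  x=-4.540: |R|=0.87700 <1
  x=-3.814: |R|=0.74006 <1
  x=-3.718: |R|=0.71980 <1
  x=-3.378: |R|=0.64330 <1
  x=-5.769: |R|=1.05829 >1
  x=-5.602: |R|=1.03663 >1
  x=-5.534: |R|=1.02757 >1
Stable set (-5.3333, 0).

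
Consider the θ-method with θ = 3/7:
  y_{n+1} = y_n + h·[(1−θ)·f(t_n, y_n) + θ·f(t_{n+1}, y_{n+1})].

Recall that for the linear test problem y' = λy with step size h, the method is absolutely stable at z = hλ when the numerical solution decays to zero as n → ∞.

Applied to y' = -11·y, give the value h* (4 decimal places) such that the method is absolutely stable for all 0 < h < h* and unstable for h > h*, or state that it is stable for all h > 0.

(-14.0000,0); λ=-11 ⇒ h* = (14)/11 = 1.2727.

Test eqn y'=λy, z=hλ:
  y_{n+1} = y_n + z·[4/7·y_n + 3/7·y_{n+1}] ⇒ (1 − 3/7z)y_{n+1} = (1 + 4/7z)y_n
  R(z) = (1 + 4/7z)/(1 − 3/7z).

Boundary: |R(x)|=1, x<0.
x=-1.04: |R|=0.2806
R=−1: 1+4/7x = −1+3/7x ⇒ -1/7x=2 ⇒ x=2/(-1/7)=-14.0000
Confirm numerically:
  x=-9.404: |R|=0.86948 <1
  x=-7.750: |R|=0.79339 <1
  x=-7.216: |R|=0.76319 <1
  x=-5.648: |R|=0.65119 <1
  x=-14.463: |R|=1.00919 >1
  x=-14.133: |R|=1.00269 >1
Interval (-14.0000, 0).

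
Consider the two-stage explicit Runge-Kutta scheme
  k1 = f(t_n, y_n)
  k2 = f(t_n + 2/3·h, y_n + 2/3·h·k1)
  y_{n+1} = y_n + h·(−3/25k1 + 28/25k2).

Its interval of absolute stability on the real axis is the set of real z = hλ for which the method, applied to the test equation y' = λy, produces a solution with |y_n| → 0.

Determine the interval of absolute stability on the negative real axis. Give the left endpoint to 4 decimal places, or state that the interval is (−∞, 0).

(-1.3393, 0).

Set f=λy, z=hλ:
  k1=λy_n ⇒ h·k1=z·y_n;  k2=λ(1+2/3z)y_n ⇒ h·k2=z(1+2/3z)y_n
  y_{n+1}/y_n = 1 − 3/25z + 28/25z(1+2/3z) = 1 + z + 56/75z²
  so R(z) = 1 + z + 56/75z².

Boundary: |R(x)|=1, x<0.
x=-1.14: |R|=0.8304
R=1: x+56/75x²=0 ⇒ x=−75/56=-1.3393; min R=1−1/(4·56/75)=0.6652>−1
Confirm numerically:
  x=-1.310: |R|=0.97135 <1
  x=-1.065: |R|=0.78189 <1
  x=-0.667: |R|=0.66518 <1
  x=-1.785: |R|=1.59405 >1
  x=-1.708: |R|=1.47022 >1
So |R|<1 on (-1.3393, 0).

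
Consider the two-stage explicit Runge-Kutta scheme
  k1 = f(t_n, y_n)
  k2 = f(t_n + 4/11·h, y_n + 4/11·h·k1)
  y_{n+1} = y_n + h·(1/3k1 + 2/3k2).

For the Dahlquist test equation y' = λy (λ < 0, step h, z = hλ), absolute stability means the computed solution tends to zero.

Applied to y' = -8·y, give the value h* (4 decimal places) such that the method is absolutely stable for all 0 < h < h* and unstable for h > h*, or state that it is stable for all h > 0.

(-4.1250,0); λ=-8 ⇒ h* = (33/8)/8 = 0.5156.

On y'=λy, z=hλ:
  k1=λy_n ⇒ h·k1=z·y_n;  k2=λ(1+4/11z)y_n ⇒ h·k2=z(1+4/11z)y_n
  y_{n+1}/y_n = 1 + 1/3z + 2/3z(1+4/11z) = 1 + z + 8/33z²
  so R(z) = 1 + z + 8/33z².

Find x<0 with |R(x)|<1.
x=-1.54: |R|=0.0349
R=1: x+8/33x²=0 ⇒ x=−33/8=-4.1250; min R=1−1/(4·8/33)=-0.0312>−1
Confirm numerically:
  x=-4.053: |R|=0.92926 <1
  x=-3.407: |R|=0.40698 <1
  x=-3.084: |R|=0.22171 <1
  x=-2.051: |R|=0.03122 <1
  x=-4.670: |R|=1.61701 >1
  x=-4.359: |R|=1.24727 >1
So |R|<1 on (-4.1250, 0).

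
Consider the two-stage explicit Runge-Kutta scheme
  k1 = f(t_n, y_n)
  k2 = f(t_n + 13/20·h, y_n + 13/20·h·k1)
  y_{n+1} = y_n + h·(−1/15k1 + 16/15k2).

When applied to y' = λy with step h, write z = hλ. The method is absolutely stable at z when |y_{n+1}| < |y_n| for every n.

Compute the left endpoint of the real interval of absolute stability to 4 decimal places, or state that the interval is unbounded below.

z* = -1.4423.

Test eqn y'=λy, z=hλ:
  k1=λy_n ⇒ h·k1=z·y_n;  k2=λ(1+13/20z)y_n ⇒ h·k2=z(1+13/20z)y_n
  y_{n+1}/y_n = 1 − 1/15z + 16/15z(1+13/20z) = 1 + z + 52/75z²
  Hence R(z) = 1 + z + 52/75z².

Boundary: |R(x)|=1, x<0.
x=-0.83: |R|=0.6476
R=1: x+52/75x²=0 ⇒ x=−75/52=-1.4423; min R=1−1/(4·52/75)=0.6394>−1
Confirm numerically:
  x=-0.744: |R|=0.63978 <1
  x=-0.669: |R|=0.64131 <1
  x=-0.608: |R|=0.64830 <1
  x=-2.019: |R|=1.80728 >1
  x=-1.947: |R|=1.68129 >1
Stable set (-1.4423, 0).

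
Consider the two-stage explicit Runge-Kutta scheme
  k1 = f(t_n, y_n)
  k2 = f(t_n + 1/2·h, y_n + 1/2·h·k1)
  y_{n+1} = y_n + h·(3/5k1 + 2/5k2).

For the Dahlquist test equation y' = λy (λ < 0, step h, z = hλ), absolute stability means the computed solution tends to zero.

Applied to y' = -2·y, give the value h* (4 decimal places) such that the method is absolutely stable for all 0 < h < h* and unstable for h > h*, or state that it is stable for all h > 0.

On y'=λy, z=hλ:
  k1=λy_n ⇒ h·k1=z·y_n;  k2=λ(1+1/2z)y_n ⇒ h·k2=z(1+1/2z)y_n
  y_{n+1}/y_n = 1 + 3/5z + 2/5z(1+1/2z) = 1 + z + 1/5z²
  R(z) = 1 + z + 1/5z².

Need |R(x)|<1, x<0.
x=-1.59: |R|=0.0844
R=1: x+1/5x²=0 ⇒ x=−5=-5.0000; min R=1−1/(4·1/5)=-0.2500>−1
Confirm numerically:
  x=-2.806: |R|=0.23127 <1
  x=-2.549: |R|=0.24952 <1
  x=-2.076: |R|=0.21404 <1
  x=-5.214: |R|=1.22316 >1
  x=-5.165: |R|=1.17045 >1
Interval (-5.0000, 0).

(-5.0000,0); λ=-2 ⇒ h* = (5)/2 = 2.5000.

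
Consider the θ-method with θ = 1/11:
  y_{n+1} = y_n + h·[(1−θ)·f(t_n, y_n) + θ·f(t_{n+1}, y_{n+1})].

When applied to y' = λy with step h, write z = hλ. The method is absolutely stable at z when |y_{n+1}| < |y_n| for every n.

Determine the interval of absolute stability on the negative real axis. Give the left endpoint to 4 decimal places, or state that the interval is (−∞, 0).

With y'=λy (z=hλ):
  y_{n+1} = y_n + z·[10/11·y_n + 1/11·y_{n+1}] ⇒ (1 − 1/11z)y_{n+1} = (1 + 10/11z)y_n
  so R(z) = (1 + 10/11z)/(1 − 1/11z).

Solve |R(x)|<1 on ℝ⁻.
x=-1.28: |R|=0.1466
R=−1: 1+10/11x = −1+1/11x ⇒ -9/11x=2 ⇒ x=2/(-9/11)=-2.4444
Confirm numerically:
  x=-1.692: |R|=0.46644 <1
  x=-1.630: |R|=0.41964 <1
  x=-1.550: |R|=0.35857 <1
  x=-1.442: |R|=0.27488 <1
  x=-2.916: |R|=1.30497 >1
  x=-2.559: |R|=1.07604 >1
  x=-2.492: |R|=1.03172 >1
So |R|<1 on (-2.4444, 0).

(-2.4444, 0).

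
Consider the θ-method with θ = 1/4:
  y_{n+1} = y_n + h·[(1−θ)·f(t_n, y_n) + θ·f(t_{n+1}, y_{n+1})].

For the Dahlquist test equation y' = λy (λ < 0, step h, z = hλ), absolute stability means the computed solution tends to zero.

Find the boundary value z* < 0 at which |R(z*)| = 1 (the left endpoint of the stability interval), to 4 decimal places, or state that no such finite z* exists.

With y'=λy (z=hλ):
  y_{n+1} = y_n + z·[3/4·y_n + 1/4·y_{n+1}] ⇒ (1 − 1/4z)y_{n+1} = (1 + 3/4z)y_n
  so R(z) = (1 + 3/4z)/(1 − 1/4z).

Solve |R(x)|<1 on ℝ⁻.
x=-0.9: |R|=0.2653
R=−1: 1+3/4x = −1+1/4x ⇒ -1/2x=2 ⇒ x=2/(-1/2)=-4.0000
Confirm numerically:
  x=-3.717: |R|=0.92666 <1
  x=-2.437: |R|=0.51437 <1
  x=-1.842: |R|=0.26121 <1
  x=-1.640: |R|=0.16312 <1
  x=-4.503: |R|=1.11831 >1
  x=-4.241: |R|=1.05849 >1
  x=-4.158: |R|=1.03873 >1
So |R|<1 on (-4.0000, 0).

left endpoint -4.0000.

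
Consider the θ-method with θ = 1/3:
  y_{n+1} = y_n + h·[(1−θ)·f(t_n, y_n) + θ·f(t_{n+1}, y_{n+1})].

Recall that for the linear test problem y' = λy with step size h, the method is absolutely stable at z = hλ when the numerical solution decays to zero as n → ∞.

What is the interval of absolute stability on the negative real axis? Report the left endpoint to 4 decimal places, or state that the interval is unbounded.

Test eqn y'=λy, z=hλ:
  y_{n+1} = y_n + z·[2/3·y_n + 1/3·y_{n+1}] ⇒ (1 − 1/3z)y_{n+1} = (1 + 2/3z)y_n
  so R(z) = (1 + 2/3z)/(1 − 1/3z).

Need |R(x)|<1, x<0.
x=-1.66: |R|=0.0687
R=−1: 1+2/3x = −1+1/3x ⇒ -1/3x=2 ⇒ x=2/(-1/3)=-6.0000
Confirm numerically:
  x=-5.785: |R|=0.97553 <1
  x=-4.195: |R|=0.74913 <1
  x=-3.781: |R|=0.67276 <1
  x=-6.485: |R|=1.05113 >1
  x=-6.108: |R|=1.01186 >1
Stable set (-6.0000, 0).

(-6.0000, 0).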